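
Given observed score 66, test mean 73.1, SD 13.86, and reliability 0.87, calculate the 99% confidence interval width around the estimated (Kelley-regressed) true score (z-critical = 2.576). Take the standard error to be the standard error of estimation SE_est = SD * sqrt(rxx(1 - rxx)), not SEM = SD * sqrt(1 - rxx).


True score estimate = 0.87*66 + 0.13*73.1 = 66.923
SE_est = SD * sqrt(rxx * (1 - rxx)) = 13.86 * sqrt(0.87 * 0.13) = 13.86 * sqrt(0.1131) = 4.661166
CI = T_est +/- z * SE_est, so width = 2 * z * SE_est = 2 * 2.576 * 4.661166
Width = 24.0143

24.0143


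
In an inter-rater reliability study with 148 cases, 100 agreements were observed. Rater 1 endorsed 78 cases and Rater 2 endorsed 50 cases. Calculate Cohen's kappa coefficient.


P_o = 100/148 = 0.675676
P_e = (78*50 + 70*98) / 21904 = 0.491234
kappa = (P_o - P_e) / (1 - P_e)
kappa = (0.675676 - 0.491234) / (1 - 0.491234)
kappa = 0.3625

0.3625


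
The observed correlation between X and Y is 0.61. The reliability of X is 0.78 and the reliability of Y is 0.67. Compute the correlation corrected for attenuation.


r_corrected = rxy / sqrt(rxx * ryy)
= 0.61 / sqrt(0.78 * 0.67)
= 0.61 / sqrt(0.5226)
= 0.61 / 0.722911
r_corrected = 0.8438

0.8438


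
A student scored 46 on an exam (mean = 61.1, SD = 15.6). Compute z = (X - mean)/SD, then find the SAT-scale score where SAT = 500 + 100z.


z = (X - mean) / SD = (46 - 61.1) / 15.6
z = -15.1 / 15.6
z = -0.9679
SAT-scale = SAT = 500 + 100z
Carry z at full precision (z = -15.1 / 15.6) into the conversion:
SAT-scale = 500 + 100 * (-15.1 / 15.6) = 500 + -1510 / 15.6
SAT-scale = 500 + -96.7949
SAT-scale = 403.2051

403.2051


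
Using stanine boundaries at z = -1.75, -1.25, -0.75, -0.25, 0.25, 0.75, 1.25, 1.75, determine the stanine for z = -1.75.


Stanine boundaries: [-1.75, -1.25, -0.75, -0.25, 0.25, 0.75, 1.25, 1.75]
z = -1.75
Check each boundary:
  z >= -1.75 -> could be stanine 2
  z < -1.25
  z < -0.75
  z < -0.25
  z < 0.25
  z < 0.75
  z < 1.25
  z < 1.75
Highest qualifying boundary gives stanine = 2

2


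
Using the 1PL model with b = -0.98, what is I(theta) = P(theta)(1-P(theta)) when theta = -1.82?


P = 1/(1+exp(-(-1.82--0.98))) = 0.3015
I = P*(1-P) = 0.3015 * 0.6985
I = 0.2106

0.2106


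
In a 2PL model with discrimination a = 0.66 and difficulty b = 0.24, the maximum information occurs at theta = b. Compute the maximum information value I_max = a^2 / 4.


For 2PL, max info at theta = b = 0.24
I_max = a^2 / 4 = 0.66^2 / 4
= 0.4356 / 4
I_max = 0.1089

0.1089


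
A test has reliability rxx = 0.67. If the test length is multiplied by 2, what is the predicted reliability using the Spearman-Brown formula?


r_new = (n * rxx) / (1 + (n-1) * rxx)
r_new = (2 * 0.67) / (1 + 1 * 0.67)
r_new = 1.34 / 1.67
r_new = 0.8024

0.8024


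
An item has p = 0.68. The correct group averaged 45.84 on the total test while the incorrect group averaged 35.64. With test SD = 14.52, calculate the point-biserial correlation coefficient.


q = 1 - p = 0.32
rpb = ((M1 - M0) / SD) * sqrt(p * q)
rpb = ((45.84 - 35.64) / 14.52) * sqrt(0.68 * 0.32)
rpb = 0.3277

0.3277


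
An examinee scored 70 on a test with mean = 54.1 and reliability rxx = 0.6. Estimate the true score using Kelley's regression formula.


T_est = rxx * X + (1 - rxx) * mean
T_est = 0.6 * 70 + 0.4 * 54.1
T_est = 42.0 + 21.64
T_est = 63.64

63.64


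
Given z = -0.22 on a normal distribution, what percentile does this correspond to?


CDF(z) = 0.5 * (1 + erf(z/sqrt(2)))
erf(-0.1556) = -0.1741
CDF = 0.4129
Percentile rank = 0.4129 * 100 = 41.29

41.29


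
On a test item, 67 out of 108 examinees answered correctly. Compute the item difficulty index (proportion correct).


Item difficulty p = number correct / total examinees
p = 67 / 108
p = 0.6204

0.6204


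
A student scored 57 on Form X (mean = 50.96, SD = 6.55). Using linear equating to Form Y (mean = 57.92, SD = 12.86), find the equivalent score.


slope = SD_Y / SD_X = 12.86 / 6.55 ~ 1.9634
intercept = mean_Y - slope * mean_X = 57.92 - (12.86 / 6.55) * 50.96 ~ -42.1328
Y = slope * X + intercept. To avoid rounding drift from the rounded slope/intercept, evaluate the equivalent form Y = mean_Y + SD_Y * (X - mean_X) / SD_X at full precision:
Y = 57.92 + 12.86 * (57 - 50.96) / 6.55
Y = 57.92 + 12.86 * 6.04 / 6.55
Y = 57.92 + 77.6744 / 6.55
Y = 57.92 + 11.8587
Y = 69.7787

69.7787


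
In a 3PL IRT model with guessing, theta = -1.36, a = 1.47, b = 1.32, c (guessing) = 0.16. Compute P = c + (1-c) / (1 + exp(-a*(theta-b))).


logit = 1.47*(-1.36 - 1.32) = -3.9396
P* = 1/(1 + exp(--3.9396)) = 0.0191
P = 0.16 + (1 - 0.16) * 0.0191
P = 0.176

0.176


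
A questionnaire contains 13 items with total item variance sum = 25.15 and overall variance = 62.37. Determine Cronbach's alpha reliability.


alpha = (k/(k-1)) * (1 - sum(si^2)/s_total^2)
= (13/12) * (1 - 25.15/62.37)
alpha = 0.6465

0.6465


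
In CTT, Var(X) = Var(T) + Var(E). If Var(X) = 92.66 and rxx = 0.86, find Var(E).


var_true = rxx * var_obs = 0.86 * 92.66 = 79.6876
var_error = var_obs - var_true
var_error = 92.66 - 79.6876
var_error = 12.9724

12.9724


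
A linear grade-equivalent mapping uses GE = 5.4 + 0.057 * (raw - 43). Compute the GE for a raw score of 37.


raw - median = 37 - 43 = -6
slope * diff = 0.057 * -6 = -0.342
GE = 5.4 + -0.342
GE = 5.058

5.058


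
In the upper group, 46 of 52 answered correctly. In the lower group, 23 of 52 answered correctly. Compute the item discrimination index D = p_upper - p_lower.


p_upper = 46/52 = 0.8846
p_lower = 23/52 = 0.4423
D = 0.8846 - 0.4423 = 0.4423

0.4423


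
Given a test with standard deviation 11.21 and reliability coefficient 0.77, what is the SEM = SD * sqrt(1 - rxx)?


SEM = SD * sqrt(1 - rxx)
SEM = 11.21 * sqrt(1 - 0.77)
SEM = 11.21 * sqrt(0.23) = 11.21 * 0.479583
SEM = 5.3761

5.3761


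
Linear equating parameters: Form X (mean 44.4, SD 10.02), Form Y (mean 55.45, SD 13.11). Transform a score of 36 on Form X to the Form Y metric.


slope = SD_Y / SD_X = 13.11 / 10.02 ~ 1.3084
intercept = mean_Y - slope * mean_X = 55.45 - (13.11 / 10.02) * 44.4 ~ -2.6422
Y = slope * X + intercept. To avoid rounding drift from the rounded slope/intercept, evaluate the equivalent form Y = mean_Y + SD_Y * (X - mean_X) / SD_X at full precision:
Y = 55.45 + 13.11 * (36 - 44.4) / 10.02
Y = 55.45 - 13.11 * 8.4 / 10.02
Y = 55.45 - 110.124 / 10.02
Y = 55.45 - 10.9904
Y = 44.4596

44.4596


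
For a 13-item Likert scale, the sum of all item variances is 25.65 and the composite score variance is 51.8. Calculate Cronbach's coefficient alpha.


alpha = (k/(k-1)) * (1 - sum(si^2)/s_total^2)
= (13/12) * (1 - 25.65/51.8)
alpha = 0.5469

0.5469


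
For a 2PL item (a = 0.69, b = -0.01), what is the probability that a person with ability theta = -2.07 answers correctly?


a*(theta - b) = 0.69 * (-2.07 - -0.01) = -1.4214
exp(--1.4214) = 4.1429
P = 1 / (1 + 4.1429)
P = 0.1944

0.1944


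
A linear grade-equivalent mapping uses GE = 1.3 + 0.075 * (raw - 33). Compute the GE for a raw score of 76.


raw - median = 76 - 33 = 43
slope * diff = 0.075 * 43 = 3.225
GE = 1.3 + 3.225
GE = 4.525

4.525


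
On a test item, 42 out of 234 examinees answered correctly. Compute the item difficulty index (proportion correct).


Item difficulty p = number correct / total examinees
p = 42 / 234
p = 0.1795

0.1795


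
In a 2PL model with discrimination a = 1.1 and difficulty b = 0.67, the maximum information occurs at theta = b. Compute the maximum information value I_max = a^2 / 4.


For 2PL, max info at theta = b = 0.67
I_max = a^2 / 4 = 1.1^2 / 4
= 1.21 / 4
I_max = 0.3025

0.3025


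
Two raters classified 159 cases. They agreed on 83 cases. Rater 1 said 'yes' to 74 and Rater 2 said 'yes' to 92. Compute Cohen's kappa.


P_o = 83/159 = 0.522013
P_e = (74*92 + 85*67) / 25281 = 0.494561
kappa = (P_o - P_e) / (1 - P_e)
kappa = (0.522013 - 0.494561) / (1 - 0.494561)
kappa = 0.0543

0.0543


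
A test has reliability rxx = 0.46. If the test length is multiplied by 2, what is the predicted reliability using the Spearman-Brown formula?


r_new = (n * rxx) / (1 + (n-1) * rxx)
r_new = (2 * 0.46) / (1 + 1 * 0.46)
r_new = 0.92 / 1.46
r_new = 0.6301

0.6301


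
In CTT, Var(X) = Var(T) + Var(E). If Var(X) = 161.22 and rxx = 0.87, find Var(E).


var_true = rxx * var_obs = 0.87 * 161.22 = 140.2614
var_error = var_obs - var_true
var_error = 161.22 - 140.2614
var_error = 20.9586

20.9586


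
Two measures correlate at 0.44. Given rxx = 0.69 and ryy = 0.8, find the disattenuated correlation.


r_corrected = rxy / sqrt(rxx * ryy)
= 0.44 / sqrt(0.69 * 0.8)
= 0.44 / sqrt(0.552)
= 0.44 / 0.742967
r_corrected = 0.5922

0.5922


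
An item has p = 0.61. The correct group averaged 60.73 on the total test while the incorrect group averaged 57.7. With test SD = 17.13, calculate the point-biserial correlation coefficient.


q = 1 - p = 0.39
rpb = ((M1 - M0) / SD) * sqrt(p * q)
rpb = ((60.73 - 57.7) / 17.13) * sqrt(0.61 * 0.39)
rpb = 0.0863

0.0863


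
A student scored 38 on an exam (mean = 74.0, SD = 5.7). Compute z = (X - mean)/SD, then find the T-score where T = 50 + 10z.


z = (X - mean) / SD = (38 - 74.0) / 5.7
z = -36.0 / 5.7
z = -6.3158
T-score = T = 50 + 10z
Carry z at full precision (z = -36.0 / 5.7) into the conversion:
T-score = 50 + 10 * (-36.0 / 5.7) = 50 + -360 / 5.7
T-score = 50 + -63.1579
T-score = -13.1579

-13.1579


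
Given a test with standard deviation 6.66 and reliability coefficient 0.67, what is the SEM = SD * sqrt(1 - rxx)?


SEM = SD * sqrt(1 - rxx)
SEM = 6.66 * sqrt(1 - 0.67)
SEM = 6.66 * sqrt(0.33) = 6.66 * 0.574456
SEM = 3.8259

3.8259


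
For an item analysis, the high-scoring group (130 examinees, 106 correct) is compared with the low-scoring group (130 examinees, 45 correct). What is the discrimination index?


p_upper = 106/130 = 0.8154
p_lower = 45/130 = 0.3462
D = 0.8154 - 0.3462 = 0.4692

0.4692


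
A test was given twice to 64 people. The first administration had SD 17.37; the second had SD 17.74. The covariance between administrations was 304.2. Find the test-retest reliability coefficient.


r = cov(X,Y) / (SD_X * SD_Y)
r = 304.2 / (17.37 * 17.74)
r = 304.2 / 308.1438
r = 0.9872

0.9872


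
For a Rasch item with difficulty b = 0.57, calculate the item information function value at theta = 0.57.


P = 1/(1+exp(-(0.57-0.57))) = 0.5
I = P*(1-P) = 0.5 * 0.5
I = 0.25

0.25


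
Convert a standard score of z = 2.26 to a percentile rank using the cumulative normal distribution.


CDF(z) = 0.5 * (1 + erf(z/sqrt(2)))
erf(1.5981) = 0.9762
CDF = 0.9881
Percentile rank = 0.9881 * 100 = 98.81

98.81


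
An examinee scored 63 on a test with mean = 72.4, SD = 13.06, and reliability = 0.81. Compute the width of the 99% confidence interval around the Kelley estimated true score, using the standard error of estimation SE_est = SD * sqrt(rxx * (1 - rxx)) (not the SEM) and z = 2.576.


True score estimate = 0.81*63 + 0.19*72.4 = 64.786
SE_est = SD * sqrt(rxx * (1 - rxx)) = 13.06 * sqrt(0.81 * 0.19) = 13.06 * sqrt(0.1539) = 5.12345
CI = T_est +/- z * SE_est, so width = 2 * z * SE_est = 2 * 2.576 * 5.12345
Width = 26.396

26.396


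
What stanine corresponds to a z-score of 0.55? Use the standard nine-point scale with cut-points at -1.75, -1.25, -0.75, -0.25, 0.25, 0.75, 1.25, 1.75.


Stanine boundaries: [-1.75, -1.25, -0.75, -0.25, 0.25, 0.75, 1.25, 1.75]
z = 0.55
Check each boundary:
  z >= -1.75 -> could be stanine 2
  z >= -1.25 -> could be stanine 3
  z >= -0.75 -> could be stanine 4
  z >= -0.25 -> could be stanine 5
  z >= 0.25 -> could be stanine 6
  z < 0.75
  z < 1.25
  z < 1.75
Highest qualifying boundary gives stanine = 6

6


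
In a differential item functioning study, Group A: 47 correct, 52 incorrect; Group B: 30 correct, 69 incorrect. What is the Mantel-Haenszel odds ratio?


Odds_A = 47/52 = 0.9038
Odds_B = 30/69 = 0.4348
OR = Odds_A / Odds_B = 0.9038 / 0.4348
Exactly, OR = (47 * 69) / (52 * 30) = 3243 / 1560
OR = 2.0788

2.0788


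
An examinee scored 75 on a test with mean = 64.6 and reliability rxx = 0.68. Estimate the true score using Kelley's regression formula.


T_est = rxx * X + (1 - rxx) * mean
T_est = 0.68 * 75 + 0.32 * 64.6
T_est = 51.0 + 20.672
T_est = 71.672

71.672


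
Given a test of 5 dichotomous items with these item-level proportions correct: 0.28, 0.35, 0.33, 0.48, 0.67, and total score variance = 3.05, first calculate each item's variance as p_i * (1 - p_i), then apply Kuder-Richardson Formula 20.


For each item, compute p_i * q_i:
  Item 1: 0.28 * 0.72 = 0.2016
  Item 2: 0.35 * 0.65 = 0.2275
  Item 3: 0.33 * 0.67 = 0.2211
  Item 4: 0.48 * 0.52 = 0.2496
  Item 5: 0.67 * 0.33 = 0.2211
Sum(p_i * q_i) = 0.2016 + 0.2275 + 0.2211 + 0.2496 + 0.2211 = 1.1209
KR-20 = (k/(k-1)) * (1 - Sum(p_i*q_i) / Var_total)
= (5/4) * (1 - 1.1209/3.05)
= 1.25 * 0.6325
KR-20 = 0.7906

0.7906


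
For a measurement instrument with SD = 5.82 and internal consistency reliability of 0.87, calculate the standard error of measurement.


SEM = SD * sqrt(1 - rxx)
SEM = 5.82 * sqrt(1 - 0.87)
SEM = 5.82 * sqrt(0.13) = 5.82 * 0.360555
SEM = 2.0984

2.0984


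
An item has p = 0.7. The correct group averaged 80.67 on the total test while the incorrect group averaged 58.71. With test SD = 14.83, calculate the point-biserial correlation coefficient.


q = 1 - p = 0.3
rpb = ((M1 - M0) / SD) * sqrt(p * q)
rpb = ((80.67 - 58.71) / 14.83) * sqrt(0.7 * 0.3)
rpb = 0.6786

0.6786


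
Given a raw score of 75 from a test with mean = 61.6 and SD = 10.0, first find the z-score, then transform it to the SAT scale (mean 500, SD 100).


z = (X - mean) / SD = (75 - 61.6) / 10.0
z = 13.4 / 10.0
z = 1.34
SAT-scale = SAT = 500 + 100z
Carry z at full precision (z = 13.4 / 10.0) into the conversion:
SAT-scale = 500 + 100 * (13.4 / 10.0) = 500 + 1340 / 10.0
SAT-scale = 500 + 134.0
SAT-scale = 634.0

634.0


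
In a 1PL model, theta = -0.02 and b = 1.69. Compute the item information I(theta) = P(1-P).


P = 1/(1+exp(-(-0.02-1.69))) = 0.1532
I = P*(1-P) = 0.1532 * 0.8468
I = 0.1297

0.1297


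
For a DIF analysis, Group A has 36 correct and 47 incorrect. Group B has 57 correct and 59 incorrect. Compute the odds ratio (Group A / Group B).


Odds_A = 36/47 = 0.766
Odds_B = 57/59 = 0.9661
OR = Odds_A / Odds_B = 0.766 / 0.9661
Exactly, OR = (36 * 59) / (47 * 57) = 2124 / 2679
OR = 0.7928

0.7928


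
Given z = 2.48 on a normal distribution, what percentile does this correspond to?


CDF(z) = 0.5 * (1 + erf(z/sqrt(2)))
erf(1.7536) = 0.9869
CDF = 0.9934
Percentile rank = 0.9934 * 100 = 99.34

99.34


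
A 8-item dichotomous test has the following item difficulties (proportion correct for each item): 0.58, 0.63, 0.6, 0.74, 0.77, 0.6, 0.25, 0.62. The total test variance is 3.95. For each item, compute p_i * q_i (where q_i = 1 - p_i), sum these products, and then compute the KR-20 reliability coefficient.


For each item, compute p_i * q_i:
  Item 1: 0.58 * 0.42 = 0.2436
  Item 2: 0.63 * 0.37 = 0.2331
  Item 3: 0.6 * 0.4 = 0.24
  Item 4: 0.74 * 0.26 = 0.1924
  Item 5: 0.77 * 0.23 = 0.1771
  Item 6: 0.6 * 0.4 = 0.24
  Item 7: 0.25 * 0.75 = 0.1875
  Item 8: 0.62 * 0.38 = 0.2356
Sum(p_i * q_i) = 0.2436 + 0.2331 + 0.24 + 0.1924 + 0.1771 + 0.24 + 0.1875 + 0.2356 = 1.7493
KR-20 = (k/(k-1)) * (1 - Sum(p_i*q_i) / Var_total)
= (8/7) * (1 - 1.7493/3.95)
= 1.1429 * 0.5571
KR-20 = 0.6367

0.6367


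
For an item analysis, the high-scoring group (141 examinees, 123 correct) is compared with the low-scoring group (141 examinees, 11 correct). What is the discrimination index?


p_upper = 123/141 = 0.8723
p_lower = 11/141 = 0.078
D = 0.8723 - 0.078 = 0.7943

0.7943


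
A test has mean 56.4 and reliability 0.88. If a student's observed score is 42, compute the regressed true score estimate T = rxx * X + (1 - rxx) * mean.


T_est = rxx * X + (1 - rxx) * mean
T_est = 0.88 * 42 + 0.12 * 56.4
T_est = 36.96 + 6.768
T_est = 43.728

43.728


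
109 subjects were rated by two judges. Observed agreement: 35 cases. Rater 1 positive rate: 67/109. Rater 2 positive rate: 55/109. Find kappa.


P_o = 35/109 = 0.321101
P_e = (67*55 + 42*54) / 11881 = 0.501052
kappa = (P_o - P_e) / (1 - P_e)
kappa = (0.321101 - 0.501052) / (1 - 0.501052)
kappa = -0.3607

-0.3607


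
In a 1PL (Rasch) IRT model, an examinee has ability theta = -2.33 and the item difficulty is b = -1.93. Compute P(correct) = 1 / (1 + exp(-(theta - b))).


theta - b = -2.33 - -1.93 = -0.4
exp(-(theta - b)) = exp(0.4) = 1.4918
P = 1 / (1 + 1.4918)
P = 0.4013

0.4013


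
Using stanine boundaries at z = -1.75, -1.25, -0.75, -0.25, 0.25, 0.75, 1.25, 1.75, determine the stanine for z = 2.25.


Stanine boundaries: [-1.75, -1.25, -0.75, -0.25, 0.25, 0.75, 1.25, 1.75]
z = 2.25
Check each boundary:
  z >= -1.75 -> could be stanine 2
  z >= -1.25 -> could be stanine 3
  z >= -0.75 -> could be stanine 4
  z >= -0.25 -> could be stanine 5
  z >= 0.25 -> could be stanine 6
  z >= 0.75 -> could be stanine 7
  z >= 1.25 -> could be stanine 8
  z >= 1.75 -> could be stanine 9
Highest qualifying boundary gives stanine = 9

9


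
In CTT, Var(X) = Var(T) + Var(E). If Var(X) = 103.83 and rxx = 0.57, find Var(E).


var_true = rxx * var_obs = 0.57 * 103.83 = 59.1831
var_error = var_obs - var_true
var_error = 103.83 - 59.1831
var_error = 44.6469

44.6469


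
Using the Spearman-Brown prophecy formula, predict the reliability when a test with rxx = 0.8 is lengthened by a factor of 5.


r_new = (n * rxx) / (1 + (n-1) * rxx)
r_new = (5 * 0.8) / (1 + 4 * 0.8)
r_new = 4.0 / 4.2
r_new = 0.9524

0.9524


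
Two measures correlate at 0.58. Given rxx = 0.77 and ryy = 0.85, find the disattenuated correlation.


r_corrected = rxy / sqrt(rxx * ryy)
= 0.58 / sqrt(0.77 * 0.85)
= 0.58 / sqrt(0.6545)
= 0.58 / 0.809012
r_corrected = 0.7169

0.7169


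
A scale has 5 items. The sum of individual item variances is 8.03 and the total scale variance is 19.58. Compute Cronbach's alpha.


alpha = (k/(k-1)) * (1 - sum(si^2)/s_total^2)
= (5/4) * (1 - 8.03/19.58)
alpha = 0.7374

0.7374


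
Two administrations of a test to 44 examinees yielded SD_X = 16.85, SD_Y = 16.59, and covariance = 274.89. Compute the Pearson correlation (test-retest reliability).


r = cov(X,Y) / (SD_X * SD_Y)
r = 274.89 / (16.85 * 16.59)
r = 274.89 / 279.5415
r = 0.9834

0.9834


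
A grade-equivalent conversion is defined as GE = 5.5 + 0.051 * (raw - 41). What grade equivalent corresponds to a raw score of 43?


raw - median = 43 - 41 = 2
slope * diff = 0.051 * 2 = 0.102
GE = 5.5 + 0.102
GE = 5.602

5.602


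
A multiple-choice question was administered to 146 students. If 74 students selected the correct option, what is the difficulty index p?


Item difficulty p = number correct / total examinees
p = 74 / 146
p = 0.5068

0.5068


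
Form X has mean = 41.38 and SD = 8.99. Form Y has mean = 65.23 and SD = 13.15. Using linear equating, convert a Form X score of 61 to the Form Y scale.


slope = SD_Y / SD_X = 13.15 / 8.99 ~ 1.4627
intercept = mean_Y - slope * mean_X = 65.23 - (13.15 / 8.99) * 41.38 ~ 4.702
Y = slope * X + intercept. To avoid rounding drift from the rounded slope/intercept, evaluate the equivalent form Y = mean_Y + SD_Y * (X - mean_X) / SD_X at full precision:
Y = 65.23 + 13.15 * (61 - 41.38) / 8.99
Y = 65.23 + 13.15 * 19.62 / 8.99
Y = 65.23 + 258.003 / 8.99
Y = 65.23 + 28.6989
Y = 93.9289

93.9289


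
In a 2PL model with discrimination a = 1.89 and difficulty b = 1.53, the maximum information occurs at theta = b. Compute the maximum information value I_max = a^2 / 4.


For 2PL, max info at theta = b = 1.53
I_max = a^2 / 4 = 1.89^2 / 4
= 3.5721 / 4
I_max = 0.893

0.893


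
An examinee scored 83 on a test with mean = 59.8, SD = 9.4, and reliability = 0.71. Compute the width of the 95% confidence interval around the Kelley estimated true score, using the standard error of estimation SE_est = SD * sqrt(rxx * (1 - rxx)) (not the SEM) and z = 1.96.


True score estimate = 0.71*83 + 0.29*59.8 = 76.272
SE_est = SD * sqrt(rxx * (1 - rxx)) = 9.4 * sqrt(0.71 * 0.29) = 9.4 * sqrt(0.2059) = 4.265363
CI = T_est +/- z * SE_est, so width = 2 * z * SE_est = 2 * 1.96 * 4.265363
Width = 16.7202

16.7202


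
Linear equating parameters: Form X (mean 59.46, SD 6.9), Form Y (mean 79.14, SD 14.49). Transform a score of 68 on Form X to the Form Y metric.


slope = SD_Y / SD_X = 14.49 / 6.9 ~ 2.1
intercept = mean_Y - slope * mean_X = 79.14 - (14.49 / 6.9) * 59.46 ~ -45.726
Y = slope * X + intercept. To avoid rounding drift from the rounded slope/intercept, evaluate the equivalent form Y = mean_Y + SD_Y * (X - mean_X) / SD_X at full precision:
Y = 79.14 + 14.49 * (68 - 59.46) / 6.9
Y = 79.14 + 14.49 * 8.54 / 6.9
Y = 79.14 + 123.7446 / 6.9
Y = 79.14 + 17.934
Y = 97.074

97.074


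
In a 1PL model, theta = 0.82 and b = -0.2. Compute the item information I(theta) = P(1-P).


P = 1/(1+exp(-(0.82--0.2))) = 0.735
I = P*(1-P) = 0.735 * 0.265
I = 0.1948

0.1948


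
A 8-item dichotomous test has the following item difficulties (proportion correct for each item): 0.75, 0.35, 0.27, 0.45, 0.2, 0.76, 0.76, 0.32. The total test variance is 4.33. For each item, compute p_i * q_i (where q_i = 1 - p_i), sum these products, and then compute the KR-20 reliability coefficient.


For each item, compute p_i * q_i:
  Item 1: 0.75 * 0.25 = 0.1875
  Item 2: 0.35 * 0.65 = 0.2275
  Item 3: 0.27 * 0.73 = 0.1971
  Item 4: 0.45 * 0.55 = 0.2475
  Item 5: 0.2 * 0.8 = 0.16
  Item 6: 0.76 * 0.24 = 0.1824
  Item 7: 0.76 * 0.24 = 0.1824
  Item 8: 0.32 * 0.68 = 0.2176
Sum(p_i * q_i) = 0.1875 + 0.2275 + 0.1971 + 0.2475 + 0.16 + 0.1824 + 0.1824 + 0.2176 = 1.602
KR-20 = (k/(k-1)) * (1 - Sum(p_i*q_i) / Var_total)
= (8/7) * (1 - 1.602/4.33)
= 1.1429 * 0.63
KR-20 = 0.72

0.72


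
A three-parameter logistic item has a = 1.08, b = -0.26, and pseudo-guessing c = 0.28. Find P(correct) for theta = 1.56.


logit = 1.08*(1.56 - -0.26) = 1.9656
P* = 1/(1 + exp(-1.9656)) = 0.8771
P = 0.28 + (1 - 0.28) * 0.8771
P = 0.9115

0.9115


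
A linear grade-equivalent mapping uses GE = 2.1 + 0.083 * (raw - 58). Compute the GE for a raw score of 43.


raw - median = 43 - 58 = -15
slope * diff = 0.083 * -15 = -1.245
GE = 2.1 + -1.245
GE = 0.855

0.855


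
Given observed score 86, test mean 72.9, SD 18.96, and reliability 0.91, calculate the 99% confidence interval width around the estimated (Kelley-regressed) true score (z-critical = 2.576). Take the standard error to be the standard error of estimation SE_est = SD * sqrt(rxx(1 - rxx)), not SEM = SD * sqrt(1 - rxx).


True score estimate = 0.91*86 + 0.09*72.9 = 84.821
SE_est = SD * sqrt(rxx * (1 - rxx)) = 18.96 * sqrt(0.91 * 0.09) = 18.96 * sqrt(0.0819) = 5.426006
CI = T_est +/- z * SE_est, so width = 2 * z * SE_est = 2 * 2.576 * 5.426006
Width = 27.9548

27.9548


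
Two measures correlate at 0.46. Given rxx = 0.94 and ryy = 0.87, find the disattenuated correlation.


r_corrected = rxy / sqrt(rxx * ryy)
= 0.46 / sqrt(0.94 * 0.87)
= 0.46 / sqrt(0.8178)
= 0.46 / 0.904323
r_corrected = 0.5087

0.5087


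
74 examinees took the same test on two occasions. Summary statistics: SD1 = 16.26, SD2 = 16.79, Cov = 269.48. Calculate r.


r = cov(X,Y) / (SD_X * SD_Y)
r = 269.48 / (16.26 * 16.79)
r = 269.48 / 273.0054
r = 0.9871

0.9871


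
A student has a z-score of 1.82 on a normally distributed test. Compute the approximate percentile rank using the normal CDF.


CDF(z) = 0.5 * (1 + erf(z/sqrt(2)))
erf(1.2869) = 0.9312
CDF = 0.9656
Percentile rank = 0.9656 * 100 = 96.56

96.56


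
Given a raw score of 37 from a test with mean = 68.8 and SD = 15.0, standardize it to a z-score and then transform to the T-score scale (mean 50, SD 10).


z = (X - mean) / SD = (37 - 68.8) / 15.0
z = -31.8 / 15.0
z = -2.12
T-score = T = 50 + 10z
Carry z at full precision (z = -31.8 / 15.0) into the conversion:
T-score = 50 + 10 * (-31.8 / 15.0) = 50 + -318 / 15.0
T-score = 50 + -21.2
T-score = 28.8

28.8


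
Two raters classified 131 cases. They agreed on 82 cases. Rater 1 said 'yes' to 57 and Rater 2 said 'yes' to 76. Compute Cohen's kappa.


P_o = 82/131 = 0.625954
P_e = (57*76 + 74*55) / 17161 = 0.489599
kappa = (P_o - P_e) / (1 - P_e)
kappa = (0.625954 - 0.489599) / (1 - 0.489599)
kappa = 0.2672

0.2672


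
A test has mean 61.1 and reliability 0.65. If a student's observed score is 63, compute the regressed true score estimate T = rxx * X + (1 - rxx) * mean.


T_est = rxx * X + (1 - rxx) * mean
T_est = 0.65 * 63 + 0.35 * 61.1
T_est = 40.95 + 21.385
T_est = 62.335

62.335


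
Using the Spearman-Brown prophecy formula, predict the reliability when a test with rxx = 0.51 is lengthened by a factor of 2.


r_new = (n * rxx) / (1 + (n-1) * rxx)
r_new = (2 * 0.51) / (1 + 1 * 0.51)
r_new = 1.02 / 1.51
r_new = 0.6755

0.6755


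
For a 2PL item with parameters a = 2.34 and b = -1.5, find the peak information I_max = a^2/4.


For 2PL, max info at theta = b = -1.5
I_max = a^2 / 4 = 2.34^2 / 4
= 5.4756 / 4
I_max = 1.3689

1.3689


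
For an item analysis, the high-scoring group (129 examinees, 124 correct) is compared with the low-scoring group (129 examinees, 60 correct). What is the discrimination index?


p_upper = 124/129 = 0.9612
p_lower = 60/129 = 0.4651
D = 0.9612 - 0.4651 = 0.4961

0.4961


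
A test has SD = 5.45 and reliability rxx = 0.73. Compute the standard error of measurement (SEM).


SEM = SD * sqrt(1 - rxx)
SEM = 5.45 * sqrt(1 - 0.73)
SEM = 5.45 * sqrt(0.27) = 5.45 * 0.519615
SEM = 2.8319

2.8319


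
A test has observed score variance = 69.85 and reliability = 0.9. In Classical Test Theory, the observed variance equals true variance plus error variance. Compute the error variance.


var_true = rxx * var_obs = 0.9 * 69.85 = 62.865
var_error = var_obs - var_true
var_error = 69.85 - 62.865
var_error = 6.985

6.985


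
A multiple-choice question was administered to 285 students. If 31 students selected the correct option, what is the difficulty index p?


Item difficulty p = number correct / total examinees
p = 31 / 285
p = 0.1088

0.1088


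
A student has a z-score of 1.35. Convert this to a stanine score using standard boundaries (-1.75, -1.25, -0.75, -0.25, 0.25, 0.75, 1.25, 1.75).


Stanine boundaries: [-1.75, -1.25, -0.75, -0.25, 0.25, 0.75, 1.25, 1.75]
z = 1.35
Check each boundary:
  z >= -1.75 -> could be stanine 2
  z >= -1.25 -> could be stanine 3
  z >= -0.75 -> could be stanine 4
  z >= -0.25 -> could be stanine 5
  z >= 0.25 -> could be stanine 6
  z >= 0.75 -> could be stanine 7
  z >= 1.25 -> could be stanine 8
  z < 1.75
Highest qualifying boundary gives stanine = 8

8


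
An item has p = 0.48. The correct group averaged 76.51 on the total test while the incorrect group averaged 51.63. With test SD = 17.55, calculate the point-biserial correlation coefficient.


q = 1 - p = 0.52
rpb = ((M1 - M0) / SD) * sqrt(p * q)
rpb = ((76.51 - 51.63) / 17.55) * sqrt(0.48 * 0.52)
rpb = 0.7083

0.7083


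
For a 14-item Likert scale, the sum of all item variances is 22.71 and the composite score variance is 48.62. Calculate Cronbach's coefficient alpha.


alpha = (k/(k-1)) * (1 - sum(si^2)/s_total^2)
= (14/13) * (1 - 22.71/48.62)
alpha = 0.5739

0.5739


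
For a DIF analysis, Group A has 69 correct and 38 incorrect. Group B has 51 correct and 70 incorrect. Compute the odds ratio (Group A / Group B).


Odds_A = 69/38 = 1.8158
Odds_B = 51/70 = 0.7286
OR = Odds_A / Odds_B = 1.8158 / 0.7286
Exactly, OR = (69 * 70) / (38 * 51) = 4830 / 1938
OR = 2.4923

2.4923


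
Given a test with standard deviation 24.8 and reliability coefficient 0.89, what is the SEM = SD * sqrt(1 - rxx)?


SEM = SD * sqrt(1 - rxx)
SEM = 24.8 * sqrt(1 - 0.89)
SEM = 24.8 * sqrt(0.11) = 24.8 * 0.331662
SEM = 8.2252

8.2252


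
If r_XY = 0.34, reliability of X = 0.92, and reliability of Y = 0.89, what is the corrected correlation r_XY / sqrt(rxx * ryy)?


r_corrected = rxy / sqrt(rxx * ryy)
= 0.34 / sqrt(0.92 * 0.89)
= 0.34 / sqrt(0.8188)
= 0.34 / 0.904876
r_corrected = 0.3757

0.3757


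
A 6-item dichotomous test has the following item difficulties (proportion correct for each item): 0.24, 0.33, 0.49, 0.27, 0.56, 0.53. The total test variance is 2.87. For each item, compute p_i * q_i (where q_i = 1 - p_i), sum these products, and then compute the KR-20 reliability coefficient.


For each item, compute p_i * q_i:
  Item 1: 0.24 * 0.76 = 0.1824
  Item 2: 0.33 * 0.67 = 0.2211
  Item 3: 0.49 * 0.51 = 0.2499
  Item 4: 0.27 * 0.73 = 0.1971
  Item 5: 0.56 * 0.44 = 0.2464
  Item 6: 0.53 * 0.47 = 0.2491
Sum(p_i * q_i) = 0.1824 + 0.2211 + 0.2499 + 0.1971 + 0.2464 + 0.2491 = 1.346
KR-20 = (k/(k-1)) * (1 - Sum(p_i*q_i) / Var_total)
= (6/5) * (1 - 1.346/2.87)
= 1.2 * 0.531
KR-20 = 0.6372

0.6372


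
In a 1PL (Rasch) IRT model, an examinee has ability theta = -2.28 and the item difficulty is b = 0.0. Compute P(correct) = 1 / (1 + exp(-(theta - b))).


theta - b = -2.28 - 0.0 = -2.28
exp(-(theta - b)) = exp(2.28) = 9.7767
P = 1 / (1 + 9.7767)
P = 0.0928

0.0928


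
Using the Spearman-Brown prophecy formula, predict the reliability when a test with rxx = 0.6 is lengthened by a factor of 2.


r_new = (n * rxx) / (1 + (n-1) * rxx)
r_new = (2 * 0.6) / (1 + 1 * 0.6)
r_new = 1.2 / 1.6
r_new = 0.75

0.75


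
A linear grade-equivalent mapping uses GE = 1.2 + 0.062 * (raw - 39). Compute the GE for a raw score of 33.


raw - median = 33 - 39 = -6
slope * diff = 0.062 * -6 = -0.372
GE = 1.2 + -0.372
GE = 0.828

0.828


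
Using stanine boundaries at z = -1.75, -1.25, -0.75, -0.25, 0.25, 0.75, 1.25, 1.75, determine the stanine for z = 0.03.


Stanine boundaries: [-1.75, -1.25, -0.75, -0.25, 0.25, 0.75, 1.25, 1.75]
z = 0.03
Check each boundary:
  z >= -1.75 -> could be stanine 2
  z >= -1.25 -> could be stanine 3
  z >= -0.75 -> could be stanine 4
  z >= -0.25 -> could be stanine 5
  z < 0.25
  z < 0.75
  z < 1.25
  z < 1.75
Highest qualifying boundary gives stanine = 5

5


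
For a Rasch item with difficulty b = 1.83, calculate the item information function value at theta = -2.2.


P = 1/(1+exp(-(-2.2-1.83))) = 0.0175
I = P*(1-P) = 0.0175 * 0.9825
I = 0.0172

0.0172


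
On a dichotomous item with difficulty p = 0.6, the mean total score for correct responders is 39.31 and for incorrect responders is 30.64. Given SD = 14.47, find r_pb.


q = 1 - p = 0.4
rpb = ((M1 - M0) / SD) * sqrt(p * q)
rpb = ((39.31 - 30.64) / 14.47) * sqrt(0.6 * 0.4)
rpb = 0.2935

0.2935


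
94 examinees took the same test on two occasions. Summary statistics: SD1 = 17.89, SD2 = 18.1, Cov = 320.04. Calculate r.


r = cov(X,Y) / (SD_X * SD_Y)
r = 320.04 / (17.89 * 18.1)
r = 320.04 / 323.809
r = 0.9884

0.9884


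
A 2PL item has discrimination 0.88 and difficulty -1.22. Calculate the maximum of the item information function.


For 2PL, max info at theta = b = -1.22
I_max = a^2 / 4 = 0.88^2 / 4
= 0.7744 / 4
I_max = 0.1936

0.1936


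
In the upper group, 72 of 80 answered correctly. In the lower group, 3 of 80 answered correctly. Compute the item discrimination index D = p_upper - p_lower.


p_upper = 72/80 = 0.9
p_lower = 3/80 = 0.0375
D = 0.9 - 0.0375 = 0.8625

0.8625


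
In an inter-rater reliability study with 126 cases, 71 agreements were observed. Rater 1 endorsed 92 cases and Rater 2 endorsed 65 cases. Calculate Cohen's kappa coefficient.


P_o = 71/126 = 0.563492
P_e = (92*65 + 34*61) / 15876 = 0.507307
kappa = (P_o - P_e) / (1 - P_e)
kappa = (0.563492 - 0.507307) / (1 - 0.507307)
kappa = 0.114

0.114


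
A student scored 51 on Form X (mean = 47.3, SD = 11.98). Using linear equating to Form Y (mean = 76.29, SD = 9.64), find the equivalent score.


slope = SD_Y / SD_X = 9.64 / 11.98 ~ 0.8047
intercept = mean_Y - slope * mean_X = 76.29 - (9.64 / 11.98) * 47.3 ~ 38.2289
Y = slope * X + intercept. To avoid rounding drift from the rounded slope/intercept, evaluate the equivalent form Y = mean_Y + SD_Y * (X - mean_X) / SD_X at full precision:
Y = 76.29 + 9.64 * (51 - 47.3) / 11.98
Y = 76.29 + 9.64 * 3.7 / 11.98
Y = 76.29 + 35.668 / 11.98
Y = 76.29 + 2.9773
Y = 79.2673

79.2673


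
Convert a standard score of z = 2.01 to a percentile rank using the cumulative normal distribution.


CDF(z) = 0.5 * (1 + erf(z/sqrt(2)))
erf(1.4213) = 0.9556
CDF = 0.9778
Percentile rank = 0.9778 * 100 = 97.78

97.78


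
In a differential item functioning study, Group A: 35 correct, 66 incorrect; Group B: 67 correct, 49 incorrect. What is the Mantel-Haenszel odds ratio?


Odds_A = 35/66 = 0.5303
Odds_B = 67/49 = 1.3673
OR = Odds_A / Odds_B = 0.5303 / 1.3673
Exactly, OR = (35 * 49) / (66 * 67) = 1715 / 4422
OR = 0.3878

0.3878


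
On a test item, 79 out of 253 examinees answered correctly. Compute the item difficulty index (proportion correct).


Item difficulty p = number correct / total examinees
p = 79 / 253
p = 0.3123

0.3123


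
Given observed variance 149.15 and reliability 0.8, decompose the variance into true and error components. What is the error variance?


var_true = rxx * var_obs = 0.8 * 149.15 = 119.32
var_error = var_obs - var_true
var_error = 149.15 - 119.32
var_error = 29.83

29.83


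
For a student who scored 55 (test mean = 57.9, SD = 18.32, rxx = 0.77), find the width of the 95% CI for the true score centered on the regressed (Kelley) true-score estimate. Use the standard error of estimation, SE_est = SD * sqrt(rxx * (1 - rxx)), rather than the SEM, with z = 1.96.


True score estimate = 0.77*55 + 0.23*57.9 = 55.667
SE_est = SD * sqrt(rxx * (1 - rxx)) = 18.32 * sqrt(0.77 * 0.23) = 18.32 * sqrt(0.1771) = 7.709652
CI = T_est +/- z * SE_est, so width = 2 * z * SE_est = 2 * 1.96 * 7.709652
Width = 30.2218

30.2218


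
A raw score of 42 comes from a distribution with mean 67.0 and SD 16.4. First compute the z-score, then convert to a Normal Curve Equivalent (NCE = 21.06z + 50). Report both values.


z = (X - mean) / SD = (42 - 67.0) / 16.4
z = -25.0 / 16.4
z = -1.5244
NCE = NCE = 21.06z + 50
Carry z at full precision (z = -25.0 / 16.4) into the conversion:
NCE = 21.06 * (-25.0 / 16.4) + 50 = -526.5 / 16.4 + 50
NCE = -32.1037 + 50
NCE = 17.8963

17.8963


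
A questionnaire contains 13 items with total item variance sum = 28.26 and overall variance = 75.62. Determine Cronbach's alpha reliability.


alpha = (k/(k-1)) * (1 - sum(si^2)/s_total^2)
= (13/12) * (1 - 28.26/75.62)
alpha = 0.6785

0.6785


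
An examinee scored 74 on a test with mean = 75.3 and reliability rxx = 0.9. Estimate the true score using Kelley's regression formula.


T_est = rxx * X + (1 - rxx) * mean
T_est = 0.9 * 74 + 0.1 * 75.3
T_est = 66.6 + 7.53
T_est = 74.13

74.13


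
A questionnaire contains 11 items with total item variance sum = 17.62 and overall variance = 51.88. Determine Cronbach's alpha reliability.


alpha = (k/(k-1)) * (1 - sum(si^2)/s_total^2)
= (11/10) * (1 - 17.62/51.88)
alpha = 0.7264

0.7264


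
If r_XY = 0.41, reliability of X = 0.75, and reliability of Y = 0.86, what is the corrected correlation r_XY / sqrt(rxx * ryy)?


r_corrected = rxy / sqrt(rxx * ryy)
= 0.41 / sqrt(0.75 * 0.86)
= 0.41 / sqrt(0.645)
= 0.41 / 0.803119
r_corrected = 0.5105

0.5105


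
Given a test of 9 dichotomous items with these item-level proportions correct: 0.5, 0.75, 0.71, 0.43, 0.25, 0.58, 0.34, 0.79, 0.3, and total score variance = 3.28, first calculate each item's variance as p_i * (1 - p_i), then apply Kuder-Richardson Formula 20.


For each item, compute p_i * q_i:
  Item 1: 0.5 * 0.5 = 0.25
  Item 2: 0.75 * 0.25 = 0.1875
  Item 3: 0.71 * 0.29 = 0.2059
  Item 4: 0.43 * 0.57 = 0.2451
  Item 5: 0.25 * 0.75 = 0.1875
  Item 6: 0.58 * 0.42 = 0.2436
  Item 7: 0.34 * 0.66 = 0.2244
  Item 8: 0.79 * 0.21 = 0.1659
  Item 9: 0.3 * 0.7 = 0.21
Sum(p_i * q_i) = 0.25 + 0.1875 + 0.2059 + 0.2451 + 0.1875 + 0.2436 + 0.2244 + 0.1659 + 0.21 = 1.9199
KR-20 = (k/(k-1)) * (1 - Sum(p_i*q_i) / Var_total)
= (9/8) * (1 - 1.9199/3.28)
= 1.125 * 0.4147
KR-20 = 0.4665

0.4665


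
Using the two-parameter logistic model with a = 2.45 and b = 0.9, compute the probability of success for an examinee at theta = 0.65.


a*(theta - b) = 2.45 * (0.65 - 0.9) = -0.6125
exp(--0.6125) = 1.845
P = 1 / (1 + 1.845)
P = 0.3515

0.3515


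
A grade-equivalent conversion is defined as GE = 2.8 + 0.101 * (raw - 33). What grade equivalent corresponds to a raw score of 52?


raw - median = 52 - 33 = 19
slope * diff = 0.101 * 19 = 1.919
GE = 2.8 + 1.919
GE = 4.719

4.719


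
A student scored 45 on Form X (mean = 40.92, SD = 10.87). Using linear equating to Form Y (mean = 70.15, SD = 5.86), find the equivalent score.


slope = SD_Y / SD_X = 5.86 / 10.87 ~ 0.5391
intercept = mean_Y - slope * mean_X = 70.15 - (5.86 / 10.87) * 40.92 ~ 48.0901
Y = slope * X + intercept. To avoid rounding drift from the rounded slope/intercept, evaluate the equivalent form Y = mean_Y + SD_Y * (X - mean_X) / SD_X at full precision:
Y = 70.15 + 5.86 * (45 - 40.92) / 10.87
Y = 70.15 + 5.86 * 4.08 / 10.87
Y = 70.15 + 23.9088 / 10.87
Y = 70.15 + 2.1995
Y = 72.3495

72.3495


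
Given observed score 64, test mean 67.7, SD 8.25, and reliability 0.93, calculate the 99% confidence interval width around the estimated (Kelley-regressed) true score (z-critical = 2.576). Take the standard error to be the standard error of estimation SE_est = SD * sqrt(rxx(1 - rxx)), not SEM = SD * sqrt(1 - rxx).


True score estimate = 0.93*64 + 0.07*67.7 = 64.259
SE_est = SD * sqrt(rxx * (1 - rxx)) = 8.25 * sqrt(0.93 * 0.07) = 8.25 * sqrt(0.0651) = 2.104963
CI = T_est +/- z * SE_est, so width = 2 * z * SE_est = 2 * 2.576 * 2.104963
Width = 10.8448

10.8448


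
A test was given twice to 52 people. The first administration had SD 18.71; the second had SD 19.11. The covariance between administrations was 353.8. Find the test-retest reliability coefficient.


r = cov(X,Y) / (SD_X * SD_Y)
r = 353.8 / (18.71 * 19.11)
r = 353.8 / 357.5481
r = 0.9895

0.9895


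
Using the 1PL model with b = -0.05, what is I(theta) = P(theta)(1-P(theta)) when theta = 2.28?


P = 1/(1+exp(-(2.28--0.05))) = 0.9113
I = P*(1-P) = 0.9113 * 0.0887
I = 0.0808

0.0808


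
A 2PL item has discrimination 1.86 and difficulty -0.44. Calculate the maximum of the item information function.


For 2PL, max info at theta = b = -0.44
I_max = a^2 / 4 = 1.86^2 / 4
= 3.4596 / 4
I_max = 0.8649

0.8649


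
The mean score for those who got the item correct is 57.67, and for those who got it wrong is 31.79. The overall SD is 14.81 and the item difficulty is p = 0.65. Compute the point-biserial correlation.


q = 1 - p = 0.35
rpb = ((M1 - M0) / SD) * sqrt(p * q)
rpb = ((57.67 - 31.79) / 14.81) * sqrt(0.65 * 0.35)
rpb = 0.8335

0.8335


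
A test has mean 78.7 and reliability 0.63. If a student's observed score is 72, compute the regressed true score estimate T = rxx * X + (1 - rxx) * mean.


T_est = rxx * X + (1 - rxx) * mean
T_est = 0.63 * 72 + 0.37 * 78.7
T_est = 45.36 + 29.119
T_est = 74.479

74.479


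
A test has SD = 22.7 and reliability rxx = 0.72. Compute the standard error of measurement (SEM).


SEM = SD * sqrt(1 - rxx)
SEM = 22.7 * sqrt(1 - 0.72)
SEM = 22.7 * sqrt(0.28) = 22.7 * 0.52915
SEM = 12.0117

12.0117


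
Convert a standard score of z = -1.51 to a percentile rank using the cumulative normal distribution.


CDF(z) = 0.5 * (1 + erf(z/sqrt(2)))
erf(-1.0677) = -0.869
CDF = 0.0655
Percentile rank = 0.0655 * 100 = 6.55

6.55


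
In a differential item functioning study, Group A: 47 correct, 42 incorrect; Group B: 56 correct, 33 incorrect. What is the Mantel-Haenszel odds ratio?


Odds_A = 47/42 = 1.119
Odds_B = 56/33 = 1.697
OR = Odds_A / Odds_B = 1.119 / 1.697
Exactly, OR = (47 * 33) / (42 * 56) = 1551 / 2352
OR = 0.6594

0.6594
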